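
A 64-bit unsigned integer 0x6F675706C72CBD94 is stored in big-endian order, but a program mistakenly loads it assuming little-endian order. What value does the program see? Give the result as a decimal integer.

10717771921528153967

Stored big-endian, the bytes at ascending addresses are 6F 67 57 06 C7 2C BD 94.
Read back as little-endian, the first byte is least significant, giving 0x94BD2CC70657676F.
0x94BD2CC70657676F = 10717771921528153967.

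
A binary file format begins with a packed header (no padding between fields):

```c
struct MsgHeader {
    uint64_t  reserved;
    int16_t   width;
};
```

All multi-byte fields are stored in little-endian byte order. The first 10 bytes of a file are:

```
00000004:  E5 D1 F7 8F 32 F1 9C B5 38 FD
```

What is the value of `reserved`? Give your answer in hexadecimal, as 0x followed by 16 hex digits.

0xB59CF1328FF7D1E5

`reserved` is the first field, at byte offset 0, occupying 8 bytes.
Bytes at offsets 0..7: E5 D1 F7 8F 32 F1 9C B5.
Little-endian: lowest address holds the least-significant byte.
Reassemble most-significant byte first: B5 9C F1 32 8F F7 D1 E5 → 0xB59CF1328FF7D1E5.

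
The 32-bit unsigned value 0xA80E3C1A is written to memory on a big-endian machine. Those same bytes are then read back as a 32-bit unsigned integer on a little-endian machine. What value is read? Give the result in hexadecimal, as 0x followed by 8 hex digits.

Stored big-endian, the bytes at ascending addresses are A8 0E 3C 1A.
Read back as little-endian, the first byte is least significant, giving 0x1A3C0EA8.

0x1A3C0EA8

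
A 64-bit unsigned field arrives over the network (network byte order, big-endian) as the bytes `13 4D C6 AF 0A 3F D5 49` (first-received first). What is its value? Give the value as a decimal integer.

In big-endian order the high byte comes first in memory.
The bytes are already most-significant first: 0x134DC6AF0A3FD549.
0x134DC6AF0A3FD549 = 1390986315020883273.

1390986315020883273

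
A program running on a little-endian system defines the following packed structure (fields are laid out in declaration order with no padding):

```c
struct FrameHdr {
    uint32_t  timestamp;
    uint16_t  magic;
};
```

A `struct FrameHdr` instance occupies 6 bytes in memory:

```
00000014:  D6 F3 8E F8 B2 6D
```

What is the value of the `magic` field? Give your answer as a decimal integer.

`magic` follows `timestamp` (4 bytes), so it starts at byte offset 4 and occupies 2 bytes.
Bytes at offsets 4..5: B2 6D.
In little-endian order the low byte comes first in memory.
Reassemble most-significant byte first: 6D B2 → 0x6DB2.
0x6DB2 = 28082.

28082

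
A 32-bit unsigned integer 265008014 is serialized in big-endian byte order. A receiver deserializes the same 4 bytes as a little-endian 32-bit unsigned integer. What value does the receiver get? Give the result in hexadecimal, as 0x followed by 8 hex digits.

265008014 in 32-bit hexadecimal is 0x0FCBB38E.
Stored big-endian, the bytes at ascending addresses are 0F CB B3 8E.
Read back as little-endian, the first byte is least significant, giving 0x8EB3CB0F.

0x8EB3CB0F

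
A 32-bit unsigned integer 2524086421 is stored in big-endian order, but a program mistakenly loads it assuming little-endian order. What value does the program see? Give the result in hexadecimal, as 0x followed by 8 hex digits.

2524086421 in 32-bit hexadecimal is 0x96728095.
Stored big-endian, the bytes at ascending addresses are 96 72 80 95.
Read back as little-endian, the first byte is least significant, giving 0x95807296.

0x95807296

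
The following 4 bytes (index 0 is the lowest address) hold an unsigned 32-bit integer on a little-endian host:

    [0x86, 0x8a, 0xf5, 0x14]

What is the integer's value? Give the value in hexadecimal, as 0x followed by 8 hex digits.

0x14F58A86

In little-endian order the low byte comes first in memory.
Reassemble most-significant byte first: 14 F5 8A 86 → 0x14F58A86.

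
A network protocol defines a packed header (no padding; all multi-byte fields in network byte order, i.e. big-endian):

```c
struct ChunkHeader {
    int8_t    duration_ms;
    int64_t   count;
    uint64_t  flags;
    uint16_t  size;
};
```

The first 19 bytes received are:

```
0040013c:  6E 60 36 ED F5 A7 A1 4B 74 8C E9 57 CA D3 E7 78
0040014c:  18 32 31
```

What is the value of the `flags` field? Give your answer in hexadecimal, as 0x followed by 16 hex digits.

`flags` follows `duration_ms` (1 B), `count` (8 B), so it starts at offset 1 + 8 = 9 and occupies 8 bytes.
Bytes at offsets 9..16: 8C E9 57 CA D3 E7 78 18.
Big-endian: lowest address holds the most-significant byte.
The bytes are already most-significant first: 0x8CE957CAD3E77818.

0x8CE957CAD3E77818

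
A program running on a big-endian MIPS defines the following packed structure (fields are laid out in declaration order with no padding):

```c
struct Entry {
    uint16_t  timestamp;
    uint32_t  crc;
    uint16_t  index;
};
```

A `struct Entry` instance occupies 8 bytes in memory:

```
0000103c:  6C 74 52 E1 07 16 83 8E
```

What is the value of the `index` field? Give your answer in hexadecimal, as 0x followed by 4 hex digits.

0x838E

`index` follows `timestamp` (2 B), `crc` (4 B), so it starts at offset 2 + 4 = 6 and occupies 2 bytes.
Bytes at offsets 6..7: 83 8E.
Big-endian stores the most-significant byte at the lowest address.
The bytes are already most-significant first: 0x838E.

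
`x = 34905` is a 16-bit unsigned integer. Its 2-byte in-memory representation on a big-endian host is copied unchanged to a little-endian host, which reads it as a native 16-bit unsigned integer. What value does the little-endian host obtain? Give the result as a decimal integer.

22920

34905 in 16-bit hexadecimal is 0x8859.
Stored big-endian, the bytes at ascending addresses are 88 59.
Read back as little-endian, the first byte is least significant, giving 0x5988.
0x5988 = 22920.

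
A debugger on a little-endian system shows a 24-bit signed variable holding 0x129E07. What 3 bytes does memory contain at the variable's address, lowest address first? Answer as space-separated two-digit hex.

Split into bytes (most-significant first): 12 9E 07.
Little-endian: lowest address holds the least-significant byte.
So at ascending addresses the bytes are 07 9E 12.

07 9E 12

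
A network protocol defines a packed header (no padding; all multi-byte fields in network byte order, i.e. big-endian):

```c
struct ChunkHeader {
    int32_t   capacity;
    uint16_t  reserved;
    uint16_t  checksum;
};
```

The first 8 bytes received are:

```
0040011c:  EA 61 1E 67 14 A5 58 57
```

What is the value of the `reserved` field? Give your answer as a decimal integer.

5285

`reserved` follows `capacity` (4 bytes), so it starts at byte offset 4 and occupies 2 bytes.
Bytes at offsets 4..5: 14 A5.
Big-endian: lowest address holds the most-significant byte.
The bytes are already most-significant first: 0x14A5.
0x14A5 = 5285.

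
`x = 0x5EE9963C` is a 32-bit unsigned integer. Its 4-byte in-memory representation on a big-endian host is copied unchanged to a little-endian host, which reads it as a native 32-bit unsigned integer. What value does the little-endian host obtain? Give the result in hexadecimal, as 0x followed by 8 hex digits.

Stored big-endian, the bytes at ascending addresses are 5E E9 96 3C.
Read back as little-endian, the first byte is least significant, giving 0x3C96E95E.

0x3C96E95E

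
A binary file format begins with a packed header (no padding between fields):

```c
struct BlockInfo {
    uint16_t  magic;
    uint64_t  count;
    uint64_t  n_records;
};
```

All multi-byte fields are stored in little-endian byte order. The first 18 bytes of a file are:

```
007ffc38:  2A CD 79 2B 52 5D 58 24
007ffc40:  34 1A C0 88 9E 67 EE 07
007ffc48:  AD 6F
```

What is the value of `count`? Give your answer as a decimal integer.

`count` follows `magic` (2 bytes), so it starts at byte offset 2 and occupies 8 bytes.
Bytes at offsets 2..9: 79 2B 52 5D 58 24 34 1A.
Little-endian stores the least-significant byte at the lowest address.
Reassemble most-significant byte first: 1A 34 24 58 5D 52 2B 79 → 0x1A3424585D522B79.
0x1A3424585D522B79 = 1888174105716468601.

1888174105716468601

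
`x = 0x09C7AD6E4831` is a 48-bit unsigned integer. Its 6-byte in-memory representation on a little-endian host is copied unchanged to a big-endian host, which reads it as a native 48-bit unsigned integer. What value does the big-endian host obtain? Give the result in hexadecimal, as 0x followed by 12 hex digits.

0x31486EADC709

Stored little-endian, the bytes at ascending addresses are 31 48 6E AD C7 09.
Read back as big-endian, the last byte is least significant, giving 0x31486EADC709.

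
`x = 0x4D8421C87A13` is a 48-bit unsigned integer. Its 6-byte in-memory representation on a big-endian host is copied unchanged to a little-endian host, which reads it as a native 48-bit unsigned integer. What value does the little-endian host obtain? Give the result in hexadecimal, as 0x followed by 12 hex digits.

Stored big-endian, the bytes at ascending addresses are 4D 84 21 C8 7A 13.
Read back as little-endian, the first byte is least significant, giving 0x137AC821844D.

0x137AC821844D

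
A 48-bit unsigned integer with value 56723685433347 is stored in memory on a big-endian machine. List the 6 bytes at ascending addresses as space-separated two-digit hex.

33 97 03 1E E0 03

56723685433347 in hexadecimal, padded to 48 bits, is 0x3397031EE003.
Split into bytes (most-significant first): 33 97 03 1E E0 03.
Big-endian: lowest address holds the most-significant byte.
So the memory order matches the most-significant-first order: 33 97 03 1E E0 03.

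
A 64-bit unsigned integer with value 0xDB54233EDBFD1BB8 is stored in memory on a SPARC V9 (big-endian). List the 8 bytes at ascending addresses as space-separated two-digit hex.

Split into bytes (most-significant first): DB 54 23 3E DB FD 1B B8.
In big-endian order the high byte comes first in memory.
So the memory order matches the most-significant-first order: DB 54 23 3E DB FD 1B B8.

DB 54 23 3E DB FD 1B B8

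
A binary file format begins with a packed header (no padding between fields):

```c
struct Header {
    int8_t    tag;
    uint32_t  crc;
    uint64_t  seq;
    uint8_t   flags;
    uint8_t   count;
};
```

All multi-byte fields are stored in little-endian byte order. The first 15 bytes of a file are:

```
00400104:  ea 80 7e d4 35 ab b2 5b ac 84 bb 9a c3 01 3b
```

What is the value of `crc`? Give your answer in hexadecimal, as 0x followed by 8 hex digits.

`crc` follows `tag` (1 byte), so it starts at byte offset 1 and occupies 4 bytes.
Bytes at offsets 1..4: 80 7E D4 35.
Little-endian: lowest address holds the least-significant byte.
Reassemble most-significant byte first: 35 D4 7E 80 → 0x35D47E80.

0x35D47E80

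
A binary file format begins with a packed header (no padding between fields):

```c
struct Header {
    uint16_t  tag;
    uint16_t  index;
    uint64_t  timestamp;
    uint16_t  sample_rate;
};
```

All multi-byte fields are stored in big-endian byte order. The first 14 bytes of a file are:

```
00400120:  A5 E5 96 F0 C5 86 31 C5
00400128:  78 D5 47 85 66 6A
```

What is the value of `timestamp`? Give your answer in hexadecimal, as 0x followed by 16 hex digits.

0xC58631C578D54785

`timestamp` follows `tag` (2 B), `index` (2 B), so it starts at offset 2 + 2 = 4 and occupies 8 bytes.
Bytes at offsets 4..11: C5 86 31 C5 78 D5 47 85.
Big-endian stores the most-significant byte at the lowest address.
The bytes are already most-significant first: 0xC58631C578D54785.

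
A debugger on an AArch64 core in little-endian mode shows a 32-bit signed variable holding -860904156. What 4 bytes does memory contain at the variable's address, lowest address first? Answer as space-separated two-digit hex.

Two's complement of -860904156 in 32 bits: 860904156 = 0x33505ADC; invert → 0xCCAFA523; add 1 → 0xCCAFA524.
Split into bytes (most-significant first): CC AF A5 24.
Little-endian: lowest address holds the least-significant byte.
So at ascending addresses the bytes are 24 A5 AF CC.

24 A5 AF CC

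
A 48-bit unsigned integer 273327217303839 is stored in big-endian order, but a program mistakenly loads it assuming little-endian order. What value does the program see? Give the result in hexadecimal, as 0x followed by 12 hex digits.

273327217303839 in 48-bit hexadecimal is 0xF896F3B1E11F.
Stored big-endian, the bytes at ascending addresses are F8 96 F3 B1 E1 1F.
Read back as little-endian, the first byte is least significant, giving 0x1FE1B1F396F8.

0x1FE1B1F396F8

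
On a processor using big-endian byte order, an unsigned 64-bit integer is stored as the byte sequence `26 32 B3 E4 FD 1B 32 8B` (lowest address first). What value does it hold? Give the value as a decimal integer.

2752460118357127819

Big-endian stores the most-significant byte at the lowest address.
The bytes are already most-significant first: 0x2632B3E4FD1B328B.
0x2632B3E4FD1B328B = 2752460118357127819.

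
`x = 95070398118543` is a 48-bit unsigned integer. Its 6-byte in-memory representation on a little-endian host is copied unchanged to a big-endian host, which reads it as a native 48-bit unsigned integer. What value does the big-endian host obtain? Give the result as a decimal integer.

95070398118543 in 48-bit hexadecimal is 0x56774D4EFA8F.
Stored little-endian, the bytes at ascending addresses are 8F FA 4E 4D 77 56.
Read back as big-endian, the last byte is least significant, giving 0x8FFA4E4D7756.
0x8FFA4E4D7756 = 158305218295638.

158305218295638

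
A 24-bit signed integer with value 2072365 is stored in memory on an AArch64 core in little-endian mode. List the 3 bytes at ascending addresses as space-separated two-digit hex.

2D 9F 1F

2072365 in hexadecimal, padded to 24 bits, is 0x1F9F2D.
Split into bytes (most-significant first): 1F 9F 2D.
Little-endian: lowest address holds the least-significant byte.
So at ascending addresses the bytes are 2D 9F 1F.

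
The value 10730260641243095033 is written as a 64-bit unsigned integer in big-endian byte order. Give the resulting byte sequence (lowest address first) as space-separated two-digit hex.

94 E9 8B 33 AC A6 5F F9

10730260641243095033 in hexadecimal, padded to 64 bits, is 0x94E98B33ACA65FF9.
Split into bytes (most-significant first): 94 E9 8B 33 AC A6 5F F9.
In big-endian order the high byte comes first in memory.
So the memory order matches the most-significant-first order: 94 E9 8B 33 AC A6 5F F9.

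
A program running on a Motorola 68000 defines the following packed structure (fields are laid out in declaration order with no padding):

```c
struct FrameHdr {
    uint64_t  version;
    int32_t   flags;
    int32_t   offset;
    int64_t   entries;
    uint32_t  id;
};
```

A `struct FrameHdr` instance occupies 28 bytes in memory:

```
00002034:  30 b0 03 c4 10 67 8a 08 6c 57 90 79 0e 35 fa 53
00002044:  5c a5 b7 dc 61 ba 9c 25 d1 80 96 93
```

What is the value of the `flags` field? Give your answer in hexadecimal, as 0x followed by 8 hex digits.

0x6C579079

`flags` follows `version` (8 bytes), so it starts at byte offset 8 and occupies 4 bytes.
Bytes at offsets 8..11: 6C 57 90 79.
Big-endian stores the most-significant byte at the lowest address.
The bytes are already most-significant first: 0x6C579079.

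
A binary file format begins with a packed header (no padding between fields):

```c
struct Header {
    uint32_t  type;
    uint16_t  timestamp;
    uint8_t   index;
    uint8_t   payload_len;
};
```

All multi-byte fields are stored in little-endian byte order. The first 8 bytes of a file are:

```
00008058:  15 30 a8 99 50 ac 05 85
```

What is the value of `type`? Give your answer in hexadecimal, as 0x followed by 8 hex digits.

0x99A83015

`type` is the first field, at byte offset 0, occupying 4 bytes.
Bytes at offsets 0..3: 15 30 A8 99.
Little-endian: lowest address holds the least-significant byte.
Reassemble most-significant byte first: 99 A8 30 15 → 0x99A83015.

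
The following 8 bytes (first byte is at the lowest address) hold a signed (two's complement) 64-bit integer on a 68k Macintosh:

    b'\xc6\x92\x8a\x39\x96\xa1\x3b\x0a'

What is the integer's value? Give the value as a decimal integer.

In big-endian order the high byte comes first in memory.
The bytes are already most-significant first: 0xC6928A3996A13B0A.
Top bit is set, so as a signed 64-bit value this is 0xC6928A3996A13B0A − 2^64 = -4138093127655146742.

-4138093127655146742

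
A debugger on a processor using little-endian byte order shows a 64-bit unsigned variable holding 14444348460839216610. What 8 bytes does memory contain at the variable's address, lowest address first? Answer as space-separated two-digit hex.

E2 25 48 4C 65 A2 74 C8

14444348460839216610 in hexadecimal, padded to 64 bits, is 0xC874A2654C4825E2.
Split into bytes (most-significant first): C8 74 A2 65 4C 48 25 E2.
Little-endian stores the least-significant byte at the lowest address.
So at ascending addresses the bytes are E2 25 48 4C 65 A2 74 C8.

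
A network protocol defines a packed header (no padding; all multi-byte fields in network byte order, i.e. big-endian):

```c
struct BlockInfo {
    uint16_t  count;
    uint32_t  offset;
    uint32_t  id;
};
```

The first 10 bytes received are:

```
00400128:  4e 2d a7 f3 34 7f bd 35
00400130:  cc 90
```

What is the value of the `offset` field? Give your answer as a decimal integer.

`offset` follows `count` (2 bytes), so it starts at byte offset 2 and occupies 4 bytes.
Bytes at offsets 2..5: A7 F3 34 7F.
Big-endian: lowest address holds the most-significant byte.
The bytes are already most-significant first: 0xA7F3347F.
0xA7F3347F = 2817733759.

2817733759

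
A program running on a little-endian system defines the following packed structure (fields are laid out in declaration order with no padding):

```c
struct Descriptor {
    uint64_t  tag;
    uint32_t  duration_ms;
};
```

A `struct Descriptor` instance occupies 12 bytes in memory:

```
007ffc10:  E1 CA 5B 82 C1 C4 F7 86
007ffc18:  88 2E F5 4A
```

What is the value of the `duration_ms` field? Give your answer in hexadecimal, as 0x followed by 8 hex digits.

0x4AF52E88

`duration_ms` follows `tag` (8 bytes), so it starts at byte offset 8 and occupies 4 bytes.
Bytes at offsets 8..11: 88 2E F5 4A.
Little-endian stores the least-significant byte at the lowest address.
Reassemble most-significant byte first: 4A F5 2E 88 → 0x4AF52E88.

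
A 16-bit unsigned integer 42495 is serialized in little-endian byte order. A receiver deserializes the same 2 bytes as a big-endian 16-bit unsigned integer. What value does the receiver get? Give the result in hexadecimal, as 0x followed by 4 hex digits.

0xFFA5

42495 in 16-bit hexadecimal is 0xA5FF.
Stored little-endian, the bytes at ascending addresses are FF A5.
Read back as big-endian, the last byte is least significant, giving 0xFFA5.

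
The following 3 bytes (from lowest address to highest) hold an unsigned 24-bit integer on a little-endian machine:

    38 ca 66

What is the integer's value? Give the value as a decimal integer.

In little-endian order the low byte comes first in memory.
Reassemble most-significant byte first: 66 CA 38 → 0x66CA38.
0x66CA38 = 6736440.

6736440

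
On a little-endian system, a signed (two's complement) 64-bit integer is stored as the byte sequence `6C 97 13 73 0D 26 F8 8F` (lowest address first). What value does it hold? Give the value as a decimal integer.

-8072660492854519956

In little-endian order the low byte comes first in memory.
Reassemble most-significant byte first: 8F F8 26 0D 73 13 97 6C → 0x8FF8260D7313976C.
Top bit is set, so as a signed 64-bit value this is 0x8FF8260D7313976C − 2^64 = -8072660492854519956.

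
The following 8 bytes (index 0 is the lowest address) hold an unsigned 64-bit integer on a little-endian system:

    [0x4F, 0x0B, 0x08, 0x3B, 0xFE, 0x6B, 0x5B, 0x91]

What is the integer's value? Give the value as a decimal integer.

In little-endian order the low byte comes first in memory.
Reassemble most-significant byte first: 91 5B 6B FE 3B 08 0B 4F → 0x915B6BFE3B080B4F.
0x915B6BFE3B080B4F = 10474084098036468559.

10474084098036468559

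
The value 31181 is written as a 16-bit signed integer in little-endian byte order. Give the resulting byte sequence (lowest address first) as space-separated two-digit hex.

CD 79

31181 in hexadecimal, padded to 16 bits, is 0x79CD.
Split into bytes (most-significant first): 79 CD.
Little-endian stores the least-significant byte at the lowest address.
So at ascending addresses the bytes are CD 79.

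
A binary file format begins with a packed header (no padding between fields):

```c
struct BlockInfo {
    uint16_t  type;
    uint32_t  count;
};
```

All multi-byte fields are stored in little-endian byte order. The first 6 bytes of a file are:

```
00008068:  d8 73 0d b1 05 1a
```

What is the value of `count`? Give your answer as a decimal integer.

`count` follows `type` (2 bytes), so it starts at byte offset 2 and occupies 4 bytes.
Bytes at offsets 2..5: 0D B1 05 1A.
In little-endian order the low byte comes first in memory.
Reassemble most-significant byte first: 1A 05 B1 0D → 0x1A05B10D.
0x1A05B10D = 436580621.

436580621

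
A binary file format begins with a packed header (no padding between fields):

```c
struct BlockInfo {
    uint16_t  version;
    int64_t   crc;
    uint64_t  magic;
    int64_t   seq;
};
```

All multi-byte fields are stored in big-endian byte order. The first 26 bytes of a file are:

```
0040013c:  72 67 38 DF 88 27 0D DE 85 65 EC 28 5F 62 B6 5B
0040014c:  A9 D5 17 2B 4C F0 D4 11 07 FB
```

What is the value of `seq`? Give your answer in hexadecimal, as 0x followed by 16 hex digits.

0x172B4CF0D41107FB

`seq` follows `version` (2 B), `crc` (8 B), `magic` (8 B), so it starts at offset 2 + 8 + 8 = 18 and occupies 8 bytes.
Bytes at offsets 18..25: 17 2B 4C F0 D4 11 07 FB.
In big-endian order the high byte comes first in memory.
The bytes are already most-significant first: 0x172B4CF0D41107FB.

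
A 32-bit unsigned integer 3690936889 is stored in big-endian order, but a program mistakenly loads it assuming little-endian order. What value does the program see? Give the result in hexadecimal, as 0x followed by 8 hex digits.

0x393AFFDB

3690936889 in 32-bit hexadecimal is 0xDBFF3A39.
Stored big-endian, the bytes at ascending addresses are DB FF 3A 39.
Read back as little-endian, the first byte is least significant, giving 0x393AFFDB.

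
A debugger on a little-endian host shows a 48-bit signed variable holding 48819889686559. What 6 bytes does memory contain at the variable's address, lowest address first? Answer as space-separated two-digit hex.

1F C8 2E C4 66 2C

48819889686559 in hexadecimal, padded to 48 bits, is 0x2C66C42EC81F.
Split into bytes (most-significant first): 2C 66 C4 2E C8 1F.
Little-endian stores the least-significant byte at the lowest address.
So at ascending addresses the bytes are 1F C8 2E C4 66 2C.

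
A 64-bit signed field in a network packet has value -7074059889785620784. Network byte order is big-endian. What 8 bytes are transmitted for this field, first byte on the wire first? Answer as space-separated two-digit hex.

9D D3 E4 02 9D 7D 36 D0

Two's complement of -7074059889785620784 in 64 bits: 7074059889785620784 = 0x622C1BFD6282C930; invert → 0x9DD3E4029D7D36CF; add 1 → 0x9DD3E4029D7D36D0.
Split into bytes (most-significant first): 9D D3 E4 02 9D 7D 36 D0.
In big-endian order the high byte comes first in memory.
So the memory order matches the most-significant-first order: 9D D3 E4 02 9D 7D 36 D0.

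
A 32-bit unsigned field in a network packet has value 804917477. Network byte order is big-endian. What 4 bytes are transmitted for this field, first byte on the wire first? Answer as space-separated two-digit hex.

804917477 in hexadecimal, padded to 32 bits, is 0x2FFA10E5.
Split into bytes (most-significant first): 2F FA 10 E5.
In big-endian order the high byte comes first in memory.
So the memory order matches the most-significant-first order: 2F FA 10 E5.

2F FA 10 E5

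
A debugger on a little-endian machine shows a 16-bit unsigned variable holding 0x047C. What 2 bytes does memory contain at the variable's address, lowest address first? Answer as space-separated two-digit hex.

Split into bytes (most-significant first): 04 7C.
Little-endian stores the least-significant byte at the lowest address.
So at ascending addresses the bytes are 7C 04.

7C 04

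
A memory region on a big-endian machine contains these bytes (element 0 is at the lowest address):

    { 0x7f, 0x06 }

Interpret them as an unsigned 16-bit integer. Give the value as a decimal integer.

Big-endian: lowest address holds the most-significant byte.
The bytes are already most-significant first: 0x7F06.
0x7F06 = 32518.

32518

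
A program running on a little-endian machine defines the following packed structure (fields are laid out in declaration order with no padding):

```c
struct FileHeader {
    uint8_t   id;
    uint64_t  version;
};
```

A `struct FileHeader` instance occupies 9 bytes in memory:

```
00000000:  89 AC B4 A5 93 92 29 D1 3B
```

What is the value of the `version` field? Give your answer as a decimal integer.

4310272027889349804

`version` follows `id` (1 byte), so it starts at byte offset 1 and occupies 8 bytes.
Bytes at offsets 1..8: AC B4 A5 93 92 29 D1 3B.
In little-endian order the low byte comes first in memory.
Reassemble most-significant byte first: 3B D1 29 92 93 A5 B4 AC → 0x3BD1299293A5B4AC.
0x3BD1299293A5B4AC = 4310272027889349804.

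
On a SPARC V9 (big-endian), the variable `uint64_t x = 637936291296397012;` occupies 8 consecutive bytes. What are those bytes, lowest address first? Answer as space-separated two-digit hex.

637936291296397012 in hexadecimal, padded to 64 bits, is 0x08DA67AD500D46D4.
Split into bytes (most-significant first): 08 DA 67 AD 50 0D 46 D4.
Big-endian: lowest address holds the most-significant byte.
So the memory order matches the most-significant-first order: 08 DA 67 AD 50 0D 46 D4.

08 DA 67 AD 50 0D 46 D4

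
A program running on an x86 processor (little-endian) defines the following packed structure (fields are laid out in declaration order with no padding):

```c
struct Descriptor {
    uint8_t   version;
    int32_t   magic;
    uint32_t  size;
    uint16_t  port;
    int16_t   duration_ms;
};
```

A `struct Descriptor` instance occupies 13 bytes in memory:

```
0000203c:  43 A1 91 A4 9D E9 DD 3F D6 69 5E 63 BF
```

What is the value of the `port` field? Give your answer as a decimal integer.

24169

`port` follows `version` (1 B), `magic` (4 B), `size` (4 B), so it starts at offset 1 + 4 + 4 = 9 and occupies 2 bytes.
Bytes at offsets 9..10: 69 5E.
In little-endian order the low byte comes first in memory.
Reassemble most-significant byte first: 5E 69 → 0x5E69.
0x5E69 = 24169.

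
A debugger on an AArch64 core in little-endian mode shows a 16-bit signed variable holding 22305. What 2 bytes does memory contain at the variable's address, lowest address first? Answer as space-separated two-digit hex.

21 57

22305 in hexadecimal, padded to 16 bits, is 0x5721.
Split into bytes (most-significant first): 57 21.
Little-endian: lowest address holds the least-significant byte.
So at ascending addresses the bytes are 21 57.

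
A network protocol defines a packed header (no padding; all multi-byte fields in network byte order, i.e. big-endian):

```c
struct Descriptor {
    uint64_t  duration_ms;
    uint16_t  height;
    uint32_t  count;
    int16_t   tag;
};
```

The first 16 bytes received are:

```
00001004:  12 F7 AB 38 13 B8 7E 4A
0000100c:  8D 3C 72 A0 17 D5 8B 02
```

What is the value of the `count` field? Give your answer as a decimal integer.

`count` follows `duration_ms` (8 B), `height` (2 B), so it starts at offset 8 + 2 = 10 and occupies 4 bytes.
Bytes at offsets 10..13: 72 A0 17 D5.
In big-endian order the high byte comes first in memory.
The bytes are already most-significant first: 0x72A017D5.
0x72A017D5 = 1923094485.

1923094485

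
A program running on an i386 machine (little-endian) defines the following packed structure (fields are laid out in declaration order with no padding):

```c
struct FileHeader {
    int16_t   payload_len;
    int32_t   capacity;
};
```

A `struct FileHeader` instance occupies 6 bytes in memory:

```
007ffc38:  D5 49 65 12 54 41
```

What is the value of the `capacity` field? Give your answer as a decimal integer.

`capacity` follows `payload_len` (2 bytes), so it starts at byte offset 2 and occupies 4 bytes.
Bytes at offsets 2..5: 65 12 54 41.
Little-endian: lowest address holds the least-significant byte.
Reassemble most-significant byte first: 41 54 12 65 → 0x41541265.
0x41541265 = 1096028773.

1096028773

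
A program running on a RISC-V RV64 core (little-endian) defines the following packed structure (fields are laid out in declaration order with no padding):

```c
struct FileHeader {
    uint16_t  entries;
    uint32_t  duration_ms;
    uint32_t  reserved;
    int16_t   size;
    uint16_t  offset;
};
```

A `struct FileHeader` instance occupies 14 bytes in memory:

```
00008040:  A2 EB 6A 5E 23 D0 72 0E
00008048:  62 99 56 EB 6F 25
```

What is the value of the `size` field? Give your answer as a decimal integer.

-5290

`size` follows `entries` (2 B), `duration_ms` (4 B), `reserved` (4 B), so it starts at offset 2 + 4 + 4 = 10 and occupies 2 bytes.
Bytes at offsets 10..11: 56 EB.
In little-endian order the low byte comes first in memory.
Reassemble most-significant byte first: EB 56 → 0xEB56.
Top bit is set, so as a signed 16-bit value this is 0xEB56 − 2^16 = -5290.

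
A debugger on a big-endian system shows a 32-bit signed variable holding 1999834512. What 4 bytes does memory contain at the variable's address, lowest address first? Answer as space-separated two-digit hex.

1999834512 in hexadecimal, padded to 32 bits, is 0x77330D90.
Split into bytes (most-significant first): 77 33 0D 90.
Big-endian: lowest address holds the most-significant byte.
So the memory order matches the most-significant-first order: 77 33 0D 90.

77 33 0D 90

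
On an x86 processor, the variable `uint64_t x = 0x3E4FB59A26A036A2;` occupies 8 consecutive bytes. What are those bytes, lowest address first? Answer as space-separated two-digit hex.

A2 36 A0 26 9A B5 4F 3E

Split into bytes (most-significant first): 3E 4F B5 9A 26 A0 36 A2.
In little-endian order the low byte comes first in memory.
So at ascending addresses the bytes are A2 36 A0 26 9A B5 4F 3E.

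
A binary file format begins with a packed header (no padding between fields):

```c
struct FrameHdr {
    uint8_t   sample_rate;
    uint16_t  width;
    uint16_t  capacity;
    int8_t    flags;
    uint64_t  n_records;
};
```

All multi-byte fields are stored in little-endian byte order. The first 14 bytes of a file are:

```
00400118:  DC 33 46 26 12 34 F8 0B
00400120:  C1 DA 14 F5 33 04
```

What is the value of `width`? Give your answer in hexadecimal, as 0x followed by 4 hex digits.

`width` follows `sample_rate` (1 byte), so it starts at byte offset 1 and occupies 2 bytes.
Bytes at offsets 1..2: 33 46.
Little-endian stores the least-significant byte at the lowest address.
Reassemble most-significant byte first: 46 33 → 0x4633.

0x4633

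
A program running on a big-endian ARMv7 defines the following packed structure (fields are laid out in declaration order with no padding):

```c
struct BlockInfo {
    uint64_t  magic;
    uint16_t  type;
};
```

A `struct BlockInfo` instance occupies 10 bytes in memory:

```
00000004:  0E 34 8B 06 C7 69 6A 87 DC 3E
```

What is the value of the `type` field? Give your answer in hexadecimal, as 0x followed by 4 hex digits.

`type` follows `magic` (8 bytes), so it starts at byte offset 8 and occupies 2 bytes.
Bytes at offsets 8..9: DC 3E.
Big-endian: lowest address holds the most-significant byte.
The bytes are already most-significant first: 0xDC3E.

0xDC3E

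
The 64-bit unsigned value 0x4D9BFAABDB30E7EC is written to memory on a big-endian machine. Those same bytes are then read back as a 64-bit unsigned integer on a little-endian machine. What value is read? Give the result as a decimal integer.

17070666632612453197

Stored big-endian, the bytes at ascending addresses are 4D 9B FA AB DB 30 E7 EC.
Read back as little-endian, the first byte is least significant, giving 0xECE730DBABFA9B4D.
0xECE730DBABFA9B4D = 17070666632612453197.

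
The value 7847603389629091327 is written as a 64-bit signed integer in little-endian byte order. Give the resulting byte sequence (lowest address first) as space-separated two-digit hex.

7847603389629091327 in hexadecimal, padded to 64 bits, is 0x6CE849B458FE4DFF.
Split into bytes (most-significant first): 6C E8 49 B4 58 FE 4D FF.
Little-endian stores the least-significant byte at the lowest address.
So at ascending addresses the bytes are FF 4D FE 58 B4 49 E8 6C.

FF 4D FE 58 B4 49 E8 6C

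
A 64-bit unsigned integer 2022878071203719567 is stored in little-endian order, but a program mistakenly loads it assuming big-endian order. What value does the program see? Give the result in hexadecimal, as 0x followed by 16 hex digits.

2022878071203719567 in 64-bit hexadecimal is 0x1C12B4E35A06698F.
Stored little-endian, the bytes at ascending addresses are 8F 69 06 5A E3 B4 12 1C.
Read back as big-endian, the last byte is least significant, giving 0x8F69065AE3B4121C.

0x8F69065AE3B4121C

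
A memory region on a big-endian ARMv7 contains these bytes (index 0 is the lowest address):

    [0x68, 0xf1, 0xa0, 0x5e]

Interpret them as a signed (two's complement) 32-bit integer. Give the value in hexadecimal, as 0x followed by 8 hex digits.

0x68F1A05E

Big-endian: lowest address holds the most-significant byte.
The bytes are already most-significant first: 0x68F1A05E.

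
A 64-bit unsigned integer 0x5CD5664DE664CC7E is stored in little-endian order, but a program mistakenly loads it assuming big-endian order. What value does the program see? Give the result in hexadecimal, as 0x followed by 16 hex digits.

Stored little-endian, the bytes at ascending addresses are 7E CC 64 E6 4D 66 D5 5C.
Read back as big-endian, the last byte is least significant, giving 0x7ECC64E64D66D55C.

0x7ECC64E64D66D55C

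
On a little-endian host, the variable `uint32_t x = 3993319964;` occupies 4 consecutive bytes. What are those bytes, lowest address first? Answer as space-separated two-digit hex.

3993319964 in hexadecimal, padded to 32 bits, is 0xEE053A1C.
Split into bytes (most-significant first): EE 05 3A 1C.
Little-endian stores the least-significant byte at the lowest address.
So at ascending addresses the bytes are 1C 3A 05 EE.

1C 3A 05 EE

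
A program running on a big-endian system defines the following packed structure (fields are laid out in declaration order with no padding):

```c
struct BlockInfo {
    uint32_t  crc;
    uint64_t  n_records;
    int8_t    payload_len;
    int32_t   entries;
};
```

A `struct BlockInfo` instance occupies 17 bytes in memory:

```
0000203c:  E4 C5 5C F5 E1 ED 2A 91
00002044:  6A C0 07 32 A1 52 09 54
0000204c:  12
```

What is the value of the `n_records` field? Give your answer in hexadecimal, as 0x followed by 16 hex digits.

0xE1ED2A916AC00732

`n_records` follows `crc` (4 bytes), so it starts at byte offset 4 and occupies 8 bytes.
Bytes at offsets 4..11: E1 ED 2A 91 6A C0 07 32.
Big-endian: lowest address holds the most-significant byte.
The bytes are already most-significant first: 0xE1ED2A916AC00732.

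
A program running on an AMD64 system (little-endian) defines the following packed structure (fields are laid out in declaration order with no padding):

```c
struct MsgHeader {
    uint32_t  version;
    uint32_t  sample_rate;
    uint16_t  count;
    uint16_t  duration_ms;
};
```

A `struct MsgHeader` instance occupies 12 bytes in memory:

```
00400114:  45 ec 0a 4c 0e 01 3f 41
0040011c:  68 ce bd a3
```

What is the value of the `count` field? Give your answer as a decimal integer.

`count` follows `version` (4 B), `sample_rate` (4 B), so it starts at offset 4 + 4 = 8 and occupies 2 bytes.
Bytes at offsets 8..9: 68 CE.
Little-endian stores the least-significant byte at the lowest address.
Reassemble most-significant byte first: CE 68 → 0xCE68.
0xCE68 = 52840.

52840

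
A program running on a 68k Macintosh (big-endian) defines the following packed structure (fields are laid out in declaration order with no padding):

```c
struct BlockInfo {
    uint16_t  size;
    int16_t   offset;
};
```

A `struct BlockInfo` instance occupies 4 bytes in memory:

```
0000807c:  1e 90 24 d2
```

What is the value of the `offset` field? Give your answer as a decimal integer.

`offset` follows `size` (2 bytes), so it starts at byte offset 2 and occupies 2 bytes.
Bytes at offsets 2..3: 24 D2.
Big-endian stores the most-significant byte at the lowest address.
The bytes are already most-significant first: 0x24D2.
0x24D2 = 9426.

9426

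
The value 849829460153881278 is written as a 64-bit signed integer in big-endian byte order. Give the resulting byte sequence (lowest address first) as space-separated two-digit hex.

0B CB 33 64 34 22 52 BE

849829460153881278 in hexadecimal, padded to 64 bits, is 0x0BCB3364342252BE.
Split into bytes (most-significant first): 0B CB 33 64 34 22 52 BE.
Big-endian: lowest address holds the most-significant byte.
So the memory order matches the most-significant-first order: 0B CB 33 64 34 22 52 BE.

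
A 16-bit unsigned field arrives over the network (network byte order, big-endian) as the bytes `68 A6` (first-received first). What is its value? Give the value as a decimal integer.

Big-endian: lowest address holds the most-significant byte.
The bytes are already most-significant first: 0x68A6.
0x68A6 = 26790.

26790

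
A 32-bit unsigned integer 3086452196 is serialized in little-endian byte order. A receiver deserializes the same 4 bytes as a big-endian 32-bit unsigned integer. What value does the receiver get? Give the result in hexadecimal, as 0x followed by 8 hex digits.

3086452196 in 32-bit hexadecimal is 0xB7F785E4.
Stored little-endian, the bytes at ascending addresses are E4 85 F7 B7.
Read back as big-endian, the last byte is least significant, giving 0xE485F7B7.

0xE485F7B7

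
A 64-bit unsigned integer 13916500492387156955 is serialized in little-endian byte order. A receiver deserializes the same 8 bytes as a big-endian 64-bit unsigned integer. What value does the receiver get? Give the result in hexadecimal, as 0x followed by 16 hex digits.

13916500492387156955 in 64-bit hexadecimal is 0xC12157770D4903DB.
Stored little-endian, the bytes at ascending addresses are DB 03 49 0D 77 57 21 C1.
Read back as big-endian, the last byte is least significant, giving 0xDB03490D775721C1.

0xDB03490D775721C1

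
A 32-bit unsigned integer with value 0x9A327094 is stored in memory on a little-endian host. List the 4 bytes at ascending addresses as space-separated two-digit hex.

Split into bytes (most-significant first): 9A 32 70 94.
In little-endian order the low byte comes first in memory.
So at ascending addresses the bytes are 94 70 32 9A.

94 70 32 9A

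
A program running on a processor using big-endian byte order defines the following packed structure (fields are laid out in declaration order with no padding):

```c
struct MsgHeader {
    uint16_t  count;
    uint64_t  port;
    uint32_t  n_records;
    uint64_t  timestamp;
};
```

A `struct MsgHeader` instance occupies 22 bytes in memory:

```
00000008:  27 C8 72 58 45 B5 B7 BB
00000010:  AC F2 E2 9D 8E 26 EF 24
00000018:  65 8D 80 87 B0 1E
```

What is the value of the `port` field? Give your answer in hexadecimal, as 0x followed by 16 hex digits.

`port` follows `count` (2 bytes), so it starts at byte offset 2 and occupies 8 bytes.
Bytes at offsets 2..9: 72 58 45 B5 B7 BB AC F2.
In big-endian order the high byte comes first in memory.
The bytes are already most-significant first: 0x725845B5B7BBACF2.

0x725845B5B7BBACF2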